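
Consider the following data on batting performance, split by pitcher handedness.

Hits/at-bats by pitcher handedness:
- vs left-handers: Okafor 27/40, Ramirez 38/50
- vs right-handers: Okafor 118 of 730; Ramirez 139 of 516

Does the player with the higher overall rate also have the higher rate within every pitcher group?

Yes

Vs left-handers: Okafor 27/40 = 67.5%, Ramirez 38/50 = 76.0% → Ramirez
Vs right-handers: Okafor 118/730 = 16.2%, Ramirez 139/516 = 26.9% → Ramirez
Overall: Okafor 145/770 = 18.8%, Ramirez 177/566 = 31.3% → Ramirez
Ramirez wins overall and in every pitcher group — no reversal.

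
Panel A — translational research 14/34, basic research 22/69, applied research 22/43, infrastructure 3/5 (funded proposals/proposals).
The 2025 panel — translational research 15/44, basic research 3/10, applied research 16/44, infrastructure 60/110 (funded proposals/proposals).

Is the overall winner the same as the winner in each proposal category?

Translational research: Panel A 14/34 = 41.2%, the 2025 panel 15/44 = 34.1% → Panel A
Basic research: Panel A 22/69 = 31.9%, the 2025 panel 3/10 = 30.0% → Panel A
Applied research: Panel A 22/43 = 51.2%, the 2025 panel 16/44 = 36.4% → Panel A
Infrastructure: Panel A 3/5 = 60.0%, the 2025 panel 60/110 = 54.5% → Panel A
Overall: Panel A 61/151 = 40.4%, the 2025 panel 94/208 = 45.2% → the 2025 panel
Panel A wins each proposal group but the 2025 panel wins overall — the comparison reverses. Panel A's proposals skew toward basic research, which has a lower base rate.

No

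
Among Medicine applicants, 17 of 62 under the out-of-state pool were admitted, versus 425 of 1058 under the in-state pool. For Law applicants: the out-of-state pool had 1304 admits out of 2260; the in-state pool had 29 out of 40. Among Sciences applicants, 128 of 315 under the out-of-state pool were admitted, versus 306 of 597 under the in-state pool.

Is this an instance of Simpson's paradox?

Yes

Medicine: the out-of-state pool 17/62 = 27.4%, the in-state pool 425/1058 = 40.2% → the in-state pool
Law: the out-of-state pool 1304/2260 = 57.7%, the in-state pool 29/40 = 72.5% → the in-state pool
Sciences: the out-of-state pool 128/315 = 40.6%, the in-state pool 306/597 = 51.3% → the in-state pool
Overall: the out-of-state pool 1449/2637 = 54.9%, the in-state pool 760/1695 = 44.8% → the out-of-state pool
The in-state pool wins each department group but the out-of-state pool wins overall — the comparison reverses. The in-state pool's applicants skew toward Medicine, which has a lower base rate.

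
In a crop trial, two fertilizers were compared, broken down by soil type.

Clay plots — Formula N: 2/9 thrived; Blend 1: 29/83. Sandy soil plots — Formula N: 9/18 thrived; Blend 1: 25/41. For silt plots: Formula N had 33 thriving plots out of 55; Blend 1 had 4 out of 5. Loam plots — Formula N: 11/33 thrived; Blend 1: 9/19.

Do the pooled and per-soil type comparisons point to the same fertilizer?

No

Clay: Formula N 2/9 = 22.2%, Blend 1 29/83 = 34.9% → Blend 1
Sandy soil: Formula N 9/18 = 50.0%, Blend 1 25/41 = 61.0% → Blend 1
Silt: Formula N 33/55 = 60.0%, Blend 1 4/5 = 80.0% → Blend 1
Loam: Formula N 11/33 = 33.3%, Blend 1 9/19 = 47.4% → Blend 1
Overall: Formula N 55/115 = 47.8%, Blend 1 67/148 = 45.3% → Formula N
Blend 1 wins each soil group but Formula N wins overall — the comparison reverses. Blend 1's plots skew toward clay, which has a lower base rate.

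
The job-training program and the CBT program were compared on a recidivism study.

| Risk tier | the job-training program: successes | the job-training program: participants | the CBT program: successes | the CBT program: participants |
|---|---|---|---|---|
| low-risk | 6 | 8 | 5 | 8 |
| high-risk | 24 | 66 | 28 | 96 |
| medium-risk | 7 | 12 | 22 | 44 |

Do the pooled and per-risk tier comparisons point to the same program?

Low-risk: the job-training program 6/8 = 75.0%, the CBT program 5/8 = 62.5% → the job-training program
High-risk: the job-training program 24/66 = 36.4%, the CBT program 28/96 = 29.2% → the job-training program
Medium-risk: the job-training program 7/12 = 58.3%, the CBT program 22/44 = 50.0% → the job-training program
Overall: the job-training program 37/86 = 43.0%, the CBT program 55/148 = 37.2% → the job-training program
The job-training program wins overall and in every risk group — no reversal.

Yes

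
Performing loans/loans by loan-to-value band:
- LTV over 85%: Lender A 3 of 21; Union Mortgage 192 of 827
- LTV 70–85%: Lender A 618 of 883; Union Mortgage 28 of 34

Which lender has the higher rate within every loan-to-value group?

LTV over 85%: Lender A 3/21 = 14.3%, Union Mortgage 192/827 = 23.2% → Union Mortgage
LTV 70–85%: Lender A 618/883 = 70.0%, Union Mortgage 28/34 = 82.4% → Union Mortgage
Union Mortgage has the higher rate in both groups.

Union Mortgage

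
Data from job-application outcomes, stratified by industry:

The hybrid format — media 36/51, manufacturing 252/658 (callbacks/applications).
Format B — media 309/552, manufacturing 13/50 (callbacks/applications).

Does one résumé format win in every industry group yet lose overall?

Media: the hybrid format 36/51 = 70.6%, Format B 309/552 = 56.0% → the hybrid format
Manufacturing: the hybrid format 252/658 = 38.3%, Format B 13/50 = 26.0% → the hybrid format
Overall: the hybrid format 288/709 = 40.6%, Format B 322/602 = 53.5% → Format B
The hybrid format wins each industry group but Format B wins overall — the comparison reverses. The hybrid format's applications skew toward manufacturing, which has a lower base rate.

Yes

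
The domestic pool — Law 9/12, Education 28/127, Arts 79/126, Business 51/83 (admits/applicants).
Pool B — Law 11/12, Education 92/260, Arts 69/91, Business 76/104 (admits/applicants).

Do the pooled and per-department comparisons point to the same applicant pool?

Law: the domestic pool 9/12 = 75.0%, Pool B 11/12 = 91.7% → Pool B
Education: the domestic pool 28/127 = 22.0%, Pool B 92/260 = 35.4% → Pool B
Arts: the domestic pool 79/126 = 62.7%, Pool B 69/91 = 75.8% → Pool B
Business: the domestic pool 51/83 = 61.4%, Pool B 76/104 = 73.1% → Pool B
Overall: the domestic pool 167/348 = 48.0%, Pool B 248/467 = 53.1% → Pool B
Pool B wins overall and in every department group — no reversal.

Yes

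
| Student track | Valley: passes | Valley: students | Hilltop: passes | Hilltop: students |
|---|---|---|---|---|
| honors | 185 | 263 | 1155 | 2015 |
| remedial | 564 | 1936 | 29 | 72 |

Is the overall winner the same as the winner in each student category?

No

Honors: Valley 185/263 = 70.3%, Hilltop 1155/2015 = 57.3% → Valley
Remedial: Valley 564/1936 = 29.1%, Hilltop 29/72 = 40.3% → Hilltop
Overall: Valley 749/2199 = 34.1%, Hilltop 1184/2087 = 56.7% → Hilltop
Neither sweeps: Valley wins 1 of 2 groups, Hilltop wins 1. Hilltop wins overall but not every group — no Simpson reversal.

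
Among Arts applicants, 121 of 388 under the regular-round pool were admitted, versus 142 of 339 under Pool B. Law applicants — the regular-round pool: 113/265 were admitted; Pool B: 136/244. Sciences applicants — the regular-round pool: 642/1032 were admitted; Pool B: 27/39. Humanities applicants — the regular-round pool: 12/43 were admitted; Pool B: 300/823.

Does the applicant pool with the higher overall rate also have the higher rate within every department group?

No

Arts: the regular-round pool 121/388 = 31.2%, Pool B 142/339 = 41.9% → Pool B
Law: the regular-round pool 113/265 = 42.6%, Pool B 136/244 = 55.7% → Pool B
Sciences: the regular-round pool 642/1032 = 62.2%, Pool B 27/39 = 69.2% → Pool B
Humanities: the regular-round pool 12/43 = 27.9%, Pool B 300/823 = 36.5% → Pool B
Overall: the regular-round pool 888/1728 = 51.4%, Pool B 605/1445 = 41.9% → the regular-round pool
Pool B wins each department group but the regular-round pool wins overall — the comparison reverses. Pool B's applicants skew toward Humanities, which has a lower base rate.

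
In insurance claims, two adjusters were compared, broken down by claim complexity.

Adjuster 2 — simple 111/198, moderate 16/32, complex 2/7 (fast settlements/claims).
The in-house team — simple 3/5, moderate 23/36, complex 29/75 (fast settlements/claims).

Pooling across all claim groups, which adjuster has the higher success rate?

Adjuster 2

Simple: Adjuster 2 111/198 = 56.1%, the in-house team 3/5 = 60.0% → the in-house team
Moderate: Adjuster 2 16/32 = 50.0%, the in-house team 23/36 = 63.9% → the in-house team
Complex: Adjuster 2 2/7 = 28.6%, the in-house team 29/75 = 38.7% → the in-house team
Overall: Adjuster 2 129/237 = 54.4%, the in-house team 55/116 = 47.4% → Adjuster 2
(The in-house team wins every claim group but Adjuster 2 wins overall — the in-house team's claims skew toward the low-rate complex group.)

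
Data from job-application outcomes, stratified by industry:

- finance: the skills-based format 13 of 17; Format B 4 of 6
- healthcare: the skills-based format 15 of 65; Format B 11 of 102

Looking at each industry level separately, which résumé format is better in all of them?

the skills-based format

Finance: the skills-based format 13/17 = 76.5%, Format B 4/6 = 66.7% → the skills-based format
Healthcare: the skills-based format 15/65 = 23.1%, Format B 11/102 = 10.8% → the skills-based format
The skills-based format has the higher rate in both groups.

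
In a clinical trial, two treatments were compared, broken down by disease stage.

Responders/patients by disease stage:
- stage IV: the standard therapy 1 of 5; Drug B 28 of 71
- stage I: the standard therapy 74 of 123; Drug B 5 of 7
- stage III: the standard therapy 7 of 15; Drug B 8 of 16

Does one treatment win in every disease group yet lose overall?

Yes

Stage IV: the standard therapy 1/5 = 20.0%, Drug B 28/71 = 39.4% → Drug B
Stage I: the standard therapy 74/123 = 60.2%, Drug B 5/7 = 71.4% → Drug B
Stage III: the standard therapy 7/15 = 46.7%, Drug B 8/16 = 50.0% → Drug B
Overall: the standard therapy 82/143 = 57.3%, Drug B 41/94 = 43.6% → the standard therapy
Drug B wins each disease group but the standard therapy wins overall — the comparison reverses. Drug B's patients skew toward stage IV, which has a lower base rate.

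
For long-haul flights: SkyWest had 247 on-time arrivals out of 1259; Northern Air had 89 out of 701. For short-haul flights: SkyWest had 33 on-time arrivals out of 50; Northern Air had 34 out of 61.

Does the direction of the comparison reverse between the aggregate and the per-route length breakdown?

No

Long-haul: SkyWest 247/1259 = 19.6%, Northern Air 89/701 = 12.7% → SkyWest
Short-haul: SkyWest 33/50 = 66.0%, Northern Air 34/61 = 55.7% → SkyWest
Overall: SkyWest 280/1309 = 21.4%, Northern Air 123/762 = 16.1% → SkyWest
SkyWest wins overall and in every route group — no reversal.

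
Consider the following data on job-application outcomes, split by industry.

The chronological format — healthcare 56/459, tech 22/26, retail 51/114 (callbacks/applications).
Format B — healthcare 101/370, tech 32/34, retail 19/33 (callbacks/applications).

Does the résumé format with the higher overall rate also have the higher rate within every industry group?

Healthcare: the chronological format 56/459 = 12.2%, Format B 101/370 = 27.3% → Format B
Tech: the chronological format 22/26 = 84.6%, Format B 32/34 = 94.1% → Format B
Retail: the chronological format 51/114 = 44.7%, Format B 19/33 = 57.6% → Format B
Overall: the chronological format 129/599 = 21.5%, Format B 152/437 = 34.8% → Format B
Format B wins overall and in every industry group — no reversal.

Yes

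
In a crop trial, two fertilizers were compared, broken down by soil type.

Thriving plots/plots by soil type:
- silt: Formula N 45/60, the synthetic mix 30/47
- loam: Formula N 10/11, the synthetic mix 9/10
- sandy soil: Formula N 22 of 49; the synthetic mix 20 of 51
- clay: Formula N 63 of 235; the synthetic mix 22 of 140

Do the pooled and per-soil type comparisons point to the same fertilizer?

Yes

Silt: Formula N 45/60 = 75.0%, the synthetic mix 30/47 = 63.8% → Formula N
Loam: Formula N 10/11 = 90.9%, the synthetic mix 9/10 = 90.0% → Formula N
Sandy soil: Formula N 22/49 = 44.9%, the synthetic mix 20/51 = 39.2% → Formula N
Clay: Formula N 63/235 = 26.8%, the synthetic mix 22/140 = 15.7% → Formula N
Overall: Formula N 140/355 = 39.4%, the synthetic mix 81/248 = 32.7% → Formula N
Formula N wins overall and in every soil group — no reversal.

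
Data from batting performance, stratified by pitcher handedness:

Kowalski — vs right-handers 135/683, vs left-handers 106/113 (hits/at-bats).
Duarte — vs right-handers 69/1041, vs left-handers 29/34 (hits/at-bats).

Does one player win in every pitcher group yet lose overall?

Vs right-handers: Kowalski 135/683 = 19.8%, Duarte 69/1041 = 6.6% → Kowalski
Vs left-handers: Kowalski 106/113 = 93.8%, Duarte 29/34 = 85.3% → Kowalski
Overall: Kowalski 241/796 = 30.3%, Duarte 98/1075 = 9.1% → Kowalski
Kowalski wins overall and in every pitcher group — no reversal.

No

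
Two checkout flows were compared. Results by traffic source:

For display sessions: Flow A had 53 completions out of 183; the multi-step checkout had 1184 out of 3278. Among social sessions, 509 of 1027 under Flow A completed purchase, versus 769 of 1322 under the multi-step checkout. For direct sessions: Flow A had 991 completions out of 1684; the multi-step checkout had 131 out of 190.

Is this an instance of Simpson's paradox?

Display: Flow A 53/183 = 29.0%, the multi-step checkout 1184/3278 = 36.1% → the multi-step checkout
Social: Flow A 509/1027 = 49.6%, the multi-step checkout 769/1322 = 58.2% → the multi-step checkout
Direct: Flow A 991/1684 = 58.8%, the multi-step checkout 131/190 = 68.9% → the multi-step checkout
Overall: Flow A 1553/2894 = 53.7%, the multi-step checkout 2084/4790 = 43.5% → Flow A
The multi-step checkout wins each traffic group but Flow A wins overall — the comparison reverses. The multi-step checkout's sessions skew toward display, which has a lower base rate.

Yes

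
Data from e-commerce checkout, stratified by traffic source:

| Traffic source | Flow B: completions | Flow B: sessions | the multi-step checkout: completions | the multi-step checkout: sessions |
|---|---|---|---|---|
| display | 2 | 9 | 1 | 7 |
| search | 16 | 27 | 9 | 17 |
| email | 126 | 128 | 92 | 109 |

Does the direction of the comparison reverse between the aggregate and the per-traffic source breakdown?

Display: Flow B 2/9 = 22.2%, the multi-step checkout 1/7 = 14.3% → Flow B
Search: Flow B 16/27 = 59.3%, the multi-step checkout 9/17 = 52.9% → Flow B
Email: Flow B 126/128 = 98.4%, the multi-step checkout 92/109 = 84.4% → Flow B
Overall: Flow B 144/164 = 87.8%, the multi-step checkout 102/133 = 76.7% → Flow B
Flow B wins overall and in every traffic group — no reversal.

No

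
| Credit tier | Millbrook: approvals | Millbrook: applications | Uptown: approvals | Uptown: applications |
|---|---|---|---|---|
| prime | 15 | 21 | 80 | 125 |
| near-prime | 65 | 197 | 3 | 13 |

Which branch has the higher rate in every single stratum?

Millbrook

Prime: Millbrook 15/21 = 71.4%, Uptown 80/125 = 64.0% → Millbrook
Near-prime: Millbrook 65/197 = 33.0%, Uptown 3/13 = 23.1% → Millbrook
Millbrook has the higher rate in both groups.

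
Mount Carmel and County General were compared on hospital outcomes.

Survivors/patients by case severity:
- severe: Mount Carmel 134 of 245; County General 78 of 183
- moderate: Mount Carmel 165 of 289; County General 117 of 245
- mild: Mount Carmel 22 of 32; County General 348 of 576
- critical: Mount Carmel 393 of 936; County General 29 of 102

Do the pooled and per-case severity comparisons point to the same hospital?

Severe: Mount Carmel 134/245 = 54.7%, County General 78/183 = 42.6% → Mount Carmel
Moderate: Mount Carmel 165/289 = 57.1%, County General 117/245 = 47.8% → Mount Carmel
Mild: Mount Carmel 22/32 = 68.8%, County General 348/576 = 60.4% → Mount Carmel
Critical: Mount Carmel 393/936 = 42.0%, County General 29/102 = 28.4% → Mount Carmel
Overall: Mount Carmel 714/1502 = 47.5%, County General 572/1106 = 51.7% → County General
Mount Carmel wins each case group but County General wins overall — the comparison reverses. Mount Carmel's patients skew toward critical, which has a lower base rate.

No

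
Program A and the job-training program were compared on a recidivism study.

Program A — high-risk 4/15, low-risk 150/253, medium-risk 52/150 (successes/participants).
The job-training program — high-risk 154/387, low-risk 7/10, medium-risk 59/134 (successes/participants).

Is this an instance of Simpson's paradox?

Yes

High-risk: Program A 4/15 = 26.7%, the job-training program 154/387 = 39.8% → the job-training program
Low-risk: Program A 150/253 = 59.3%, the job-training program 7/10 = 70.0% → the job-training program
Medium-risk: Program A 52/150 = 34.7%, the job-training program 59/134 = 44.0% → the job-training program
Overall: Program A 206/418 = 49.3%, the job-training program 220/531 = 41.4% → Program A
The job-training program wins each risk group but Program A wins overall — the comparison reverses. The job-training program's participants skew toward high-risk, which has a lower base rate.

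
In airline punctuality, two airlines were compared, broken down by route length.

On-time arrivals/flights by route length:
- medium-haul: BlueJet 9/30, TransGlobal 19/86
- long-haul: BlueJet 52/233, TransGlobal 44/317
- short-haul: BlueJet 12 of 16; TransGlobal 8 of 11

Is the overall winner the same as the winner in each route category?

Medium-haul: BlueJet 9/30 = 30.0%, TransGlobal 19/86 = 22.1% → BlueJet
Long-haul: BlueJet 52/233 = 22.3%, TransGlobal 44/317 = 13.9% → BlueJet
Short-haul: BlueJet 12/16 = 75.0%, TransGlobal 8/11 = 72.7% → BlueJet
Overall: BlueJet 73/279 = 26.2%, TransGlobal 71/414 = 17.1% → BlueJet
BlueJet wins overall and in every route group — no reversal.

Yes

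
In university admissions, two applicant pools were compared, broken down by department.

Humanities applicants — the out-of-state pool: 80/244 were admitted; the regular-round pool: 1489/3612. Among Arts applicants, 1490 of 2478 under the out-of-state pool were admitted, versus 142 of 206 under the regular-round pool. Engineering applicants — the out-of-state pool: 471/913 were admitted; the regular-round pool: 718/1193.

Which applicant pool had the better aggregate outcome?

the out-of-state pool

Humanities: the out-of-state pool 80/244 = 32.8%, the regular-round pool 1489/3612 = 41.2% → the regular-round pool
Arts: the out-of-state pool 1490/2478 = 60.1%, the regular-round pool 142/206 = 68.9% → the regular-round pool
Engineering: the out-of-state pool 471/913 = 51.6%, the regular-round pool 718/1193 = 60.2% → the regular-round pool
Overall: the out-of-state pool 2041/3635 = 56.1%, the regular-round pool 2349/5011 = 46.9% → the out-of-state pool
(The regular-round pool wins every department group but the out-of-state pool wins overall — the regular-round pool's applicants skew toward the low-rate Humanities group.)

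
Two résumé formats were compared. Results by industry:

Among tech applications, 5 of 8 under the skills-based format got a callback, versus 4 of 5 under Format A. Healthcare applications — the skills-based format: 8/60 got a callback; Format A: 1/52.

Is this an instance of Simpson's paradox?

No

Tech: the skills-based format 5/8 = 62.5%, Format A 4/5 = 80.0% → Format A
Healthcare: the skills-based format 8/60 = 13.3%, Format A 1/52 = 1.9% → the skills-based format
Overall: the skills-based format 13/68 = 19.1%, Format A 5/57 = 8.8% → the skills-based format
Neither sweeps: the skills-based format wins 1 of 2 groups, Format A wins 1. The skills-based format wins overall but not every group — no Simpson reversal.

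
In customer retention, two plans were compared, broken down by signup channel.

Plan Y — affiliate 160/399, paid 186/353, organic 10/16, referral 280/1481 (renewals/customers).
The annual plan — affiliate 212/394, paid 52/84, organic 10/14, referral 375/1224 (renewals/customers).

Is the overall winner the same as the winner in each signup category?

Yes

Affiliate: Plan Y 160/399 = 40.1%, the annual plan 212/394 = 53.8% → the annual plan
Paid: Plan Y 186/353 = 52.7%, the annual plan 52/84 = 61.9% → the annual plan
Organic: Plan Y 10/16 = 62.5%, the annual plan 10/14 = 71.4% → the annual plan
Referral: Plan Y 280/1481 = 18.9%, the annual plan 375/1224 = 30.6% → the annual plan
Overall: Plan Y 636/2249 = 28.3%, the annual plan 649/1716 = 37.8% → the annual plan
The annual plan wins overall and in every signup group — no reversal.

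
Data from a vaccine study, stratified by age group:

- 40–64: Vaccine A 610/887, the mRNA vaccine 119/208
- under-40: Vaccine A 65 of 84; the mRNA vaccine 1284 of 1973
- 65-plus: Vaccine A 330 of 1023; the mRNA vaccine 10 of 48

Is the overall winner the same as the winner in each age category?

40–64: Vaccine A 610/887 = 68.8%, the mRNA vaccine 119/208 = 57.2% → Vaccine A
Under-40: Vaccine A 65/84 = 77.4%, the mRNA vaccine 1284/1973 = 65.1% → Vaccine A
65-plus: Vaccine A 330/1023 = 32.3%, the mRNA vaccine 10/48 = 20.8% → Vaccine A
Overall: Vaccine A 1005/1994 = 50.4%, the mRNA vaccine 1413/2229 = 63.4% → the mRNA vaccine
Vaccine A wins each age group but the mRNA vaccine wins overall — the comparison reverses. Vaccine A's recipients skew toward 65-plus, which has a lower base rate.

No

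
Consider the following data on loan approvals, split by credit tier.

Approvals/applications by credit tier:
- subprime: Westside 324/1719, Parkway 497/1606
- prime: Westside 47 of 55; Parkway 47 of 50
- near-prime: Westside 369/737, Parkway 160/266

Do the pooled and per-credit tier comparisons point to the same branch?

Subprime: Westside 324/1719 = 18.8%, Parkway 497/1606 = 30.9% → Parkway
Prime: Westside 47/55 = 85.5%, Parkway 47/50 = 94.0% → Parkway
Near-prime: Westside 369/737 = 50.1%, Parkway 160/266 = 60.2% → Parkway
Overall: Westside 740/2511 = 29.5%, Parkway 704/1922 = 36.6% → Parkway
Parkway wins overall and in every credit group — no reversal.

Yes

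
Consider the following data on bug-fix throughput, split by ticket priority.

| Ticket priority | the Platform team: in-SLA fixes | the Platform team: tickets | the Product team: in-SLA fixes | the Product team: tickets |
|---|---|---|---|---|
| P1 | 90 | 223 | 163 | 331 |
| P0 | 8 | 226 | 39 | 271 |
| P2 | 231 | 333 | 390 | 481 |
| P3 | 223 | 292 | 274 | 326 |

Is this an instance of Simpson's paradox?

No

P1: the Platform team 90/223 = 40.4%, the Product team 163/331 = 49.2% → the Product team
P0: the Platform team 8/226 = 3.5%, the Product team 39/271 = 14.4% → the Product team
P2: the Platform team 231/333 = 69.4%, the Product team 390/481 = 81.1% → the Product team
P3: the Platform team 223/292 = 76.4%, the Product team 274/326 = 84.0% → the Product team
Overall: the Platform team 552/1074 = 51.4%, the Product team 866/1409 = 61.5% → the Product team
The Product team wins overall and in every ticket group — no reversal.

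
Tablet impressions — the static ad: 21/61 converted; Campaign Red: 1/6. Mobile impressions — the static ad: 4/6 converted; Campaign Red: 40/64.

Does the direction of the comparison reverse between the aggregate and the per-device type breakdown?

Tablet: the static ad 21/61 = 34.4%, Campaign Red 1/6 = 16.7% → the static ad
Mobile: the static ad 4/6 = 66.7%, Campaign Red 40/64 = 62.5% → the static ad
Overall: the static ad 25/67 = 37.3%, Campaign Red 41/70 = 58.6% → Campaign Red
The static ad wins each device group but Campaign Red wins overall — the comparison reverses. The static ad's impressions skew toward tablet, which has a lower base rate.

Yes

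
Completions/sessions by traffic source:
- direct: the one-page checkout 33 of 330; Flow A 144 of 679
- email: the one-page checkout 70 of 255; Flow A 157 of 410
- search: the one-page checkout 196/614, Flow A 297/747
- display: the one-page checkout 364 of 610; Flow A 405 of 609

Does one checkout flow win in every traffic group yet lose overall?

No

Direct: the one-page checkout 33/330 = 10.0%, Flow A 144/679 = 21.2% → Flow A
Email: the one-page checkout 70/255 = 27.5%, Flow A 157/410 = 38.3% → Flow A
Search: the one-page checkout 196/614 = 31.9%, Flow A 297/747 = 39.8% → Flow A
Display: the one-page checkout 364/610 = 59.7%, Flow A 405/609 = 66.5% → Flow A
Overall: the one-page checkout 663/1809 = 36.7%, Flow A 1003/2445 = 41.0% → Flow A
Flow A wins overall and in every traffic group — no reversal.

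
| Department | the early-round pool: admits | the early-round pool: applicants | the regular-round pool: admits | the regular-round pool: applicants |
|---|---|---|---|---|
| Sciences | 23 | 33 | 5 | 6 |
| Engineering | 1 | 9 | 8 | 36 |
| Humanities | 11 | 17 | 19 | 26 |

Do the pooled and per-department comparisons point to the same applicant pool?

No

Sciences: the early-round pool 23/33 = 69.7%, the regular-round pool 5/6 = 83.3% → the regular-round pool
Engineering: the early-round pool 1/9 = 11.1%, the regular-round pool 8/36 = 22.2% → the regular-round pool
Humanities: the early-round pool 11/17 = 64.7%, the regular-round pool 19/26 = 73.1% → the regular-round pool
Overall: the early-round pool 35/59 = 59.3%, the regular-round pool 32/68 = 47.1% → the early-round pool
The regular-round pool wins each department group but the early-round pool wins overall — the comparison reverses. The regular-round pool's applicants skew toward Engineering, which has a lower base rate.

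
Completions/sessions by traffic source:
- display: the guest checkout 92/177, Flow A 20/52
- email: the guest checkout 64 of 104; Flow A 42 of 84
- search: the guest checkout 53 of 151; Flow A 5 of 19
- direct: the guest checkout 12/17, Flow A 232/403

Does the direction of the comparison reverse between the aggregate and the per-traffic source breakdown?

Yes

Display: the guest checkout 92/177 = 52.0%, Flow A 20/52 = 38.5% → the guest checkout
Email: the guest checkout 64/104 = 61.5%, Flow A 42/84 = 50.0% → the guest checkout
Search: the guest checkout 53/151 = 35.1%, Flow A 5/19 = 26.3% → the guest checkout
Direct: the guest checkout 12/17 = 70.6%, Flow A 232/403 = 57.6% → the guest checkout
Overall: the guest checkout 221/449 = 49.2%, Flow A 299/558 = 53.6% → Flow A
The guest checkout wins each traffic group but Flow A wins overall — the comparison reverses. The guest checkout's sessions skew toward search, which has a lower base rate.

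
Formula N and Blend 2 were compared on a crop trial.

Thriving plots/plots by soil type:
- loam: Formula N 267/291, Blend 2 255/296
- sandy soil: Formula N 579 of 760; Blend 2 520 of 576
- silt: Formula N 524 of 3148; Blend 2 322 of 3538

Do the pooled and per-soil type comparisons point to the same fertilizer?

Loam: Formula N 267/291 = 91.8%, Blend 2 255/296 = 86.1% → Formula N
Sandy soil: Formula N 579/760 = 76.2%, Blend 2 520/576 = 90.3% → Blend 2
Silt: Formula N 524/3148 = 16.6%, Blend 2 322/3538 = 9.1% → Formula N
Overall: Formula N 1370/4199 = 32.6%, Blend 2 1097/4410 = 24.9% → Formula N
Neither sweeps: Formula N wins 2 of 3 groups, Blend 2 wins 1. Formula N wins overall but not every group — no Simpson reversal.

No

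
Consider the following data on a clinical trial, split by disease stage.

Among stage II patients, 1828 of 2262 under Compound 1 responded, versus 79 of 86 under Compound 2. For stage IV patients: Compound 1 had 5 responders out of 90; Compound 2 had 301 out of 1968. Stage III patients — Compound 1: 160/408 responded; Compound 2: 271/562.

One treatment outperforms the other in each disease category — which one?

Compound 2

Stage II: Compound 1 1828/2262 = 80.8%, Compound 2 79/86 = 91.9% → Compound 2
Stage IV: Compound 1 5/90 = 5.6%, Compound 2 301/1968 = 15.3% → Compound 2
Stage III: Compound 1 160/408 = 39.2%, Compound 2 271/562 = 48.2% → Compound 2
Compound 2 has the higher rate in all 3 groups.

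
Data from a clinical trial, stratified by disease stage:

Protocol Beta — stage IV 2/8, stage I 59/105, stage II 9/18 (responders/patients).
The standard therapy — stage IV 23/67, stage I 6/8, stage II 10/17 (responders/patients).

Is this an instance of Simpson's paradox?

Yes

Stage IV: Protocol Beta 2/8 = 25.0%, the standard therapy 23/67 = 34.3% → the standard therapy
Stage I: Protocol Beta 59/105 = 56.2%, the standard therapy 6/8 = 75.0% → the standard therapy
Stage II: Protocol Beta 9/18 = 50.0%, the standard therapy 10/17 = 58.8% → the standard therapy
Overall: Protocol Beta 70/131 = 53.4%, the standard therapy 39/92 = 42.4% → Protocol Beta
The standard therapy wins each disease group but Protocol Beta wins overall — the comparison reverses. The standard therapy's patients skew toward stage IV, which has a lower base rate.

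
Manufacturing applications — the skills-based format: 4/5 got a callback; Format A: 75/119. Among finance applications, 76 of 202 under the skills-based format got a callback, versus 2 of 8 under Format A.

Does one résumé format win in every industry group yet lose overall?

Manufacturing: the skills-based format 4/5 = 80.0%, Format A 75/119 = 63.0% → the skills-based format
Finance: the skills-based format 76/202 = 37.6%, Format A 2/8 = 25.0% → the skills-based format
Overall: the skills-based format 80/207 = 38.6%, Format A 77/127 = 60.6% → Format A
The skills-based format wins each industry group but Format A wins overall — the comparison reverses. The skills-based format's applications skew toward finance, which has a lower base rate.

Yes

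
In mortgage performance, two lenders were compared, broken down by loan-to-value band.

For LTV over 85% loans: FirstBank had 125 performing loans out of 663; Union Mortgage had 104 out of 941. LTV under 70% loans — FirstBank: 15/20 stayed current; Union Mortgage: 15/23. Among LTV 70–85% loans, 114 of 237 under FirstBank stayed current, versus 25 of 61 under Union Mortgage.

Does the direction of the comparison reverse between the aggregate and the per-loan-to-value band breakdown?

LTV over 85%: FirstBank 125/663 = 18.9%, Union Mortgage 104/941 = 11.1% → FirstBank
LTV under 70%: FirstBank 15/20 = 75.0%, Union Mortgage 15/23 = 65.2% → FirstBank
LTV 70–85%: FirstBank 114/237 = 48.1%, Union Mortgage 25/61 = 41.0% → FirstBank
Overall: FirstBank 254/920 = 27.6%, Union Mortgage 144/1025 = 14.0% → FirstBank
FirstBank wins overall and in every loan-to-value group — no reversal.

No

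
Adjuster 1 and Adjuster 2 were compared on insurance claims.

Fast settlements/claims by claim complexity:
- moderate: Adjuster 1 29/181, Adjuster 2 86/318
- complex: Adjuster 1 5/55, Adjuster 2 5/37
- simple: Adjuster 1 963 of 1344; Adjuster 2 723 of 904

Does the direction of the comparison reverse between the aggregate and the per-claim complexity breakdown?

Moderate: Adjuster 1 29/181 = 16.0%, Adjuster 2 86/318 = 27.0% → Adjuster 2
Complex: Adjuster 1 5/55 = 9.1%, Adjuster 2 5/37 = 13.5% → Adjuster 2
Simple: Adjuster 1 963/1344 = 71.7%, Adjuster 2 723/904 = 80.0% → Adjuster 2
Overall: Adjuster 1 997/1580 = 63.1%, Adjuster 2 814/1259 = 64.7% → Adjuster 2
Adjuster 2 wins overall and in every claim group — no reversal.

No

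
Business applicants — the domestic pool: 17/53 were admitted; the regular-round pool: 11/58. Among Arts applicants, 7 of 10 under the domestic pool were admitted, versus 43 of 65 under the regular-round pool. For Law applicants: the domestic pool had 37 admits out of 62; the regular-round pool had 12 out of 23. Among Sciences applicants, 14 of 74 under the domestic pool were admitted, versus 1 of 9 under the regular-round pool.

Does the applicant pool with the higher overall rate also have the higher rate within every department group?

No

Business: the domestic pool 17/53 = 32.1%, the regular-round pool 11/58 = 19.0% → the domestic pool
Arts: the domestic pool 7/10 = 70.0%, the regular-round pool 43/65 = 66.2% → the domestic pool
Law: the domestic pool 37/62 = 59.7%, the regular-round pool 12/23 = 52.2% → the domestic pool
Sciences: the domestic pool 14/74 = 18.9%, the regular-round pool 1/9 = 11.1% → the domestic pool
Overall: the domestic pool 75/199 = 37.7%, the regular-round pool 67/155 = 43.2% → the regular-round pool
The domestic pool wins each department group but the regular-round pool wins overall — the comparison reverses. The domestic pool's applicants skew toward Sciences, which has a lower base rate.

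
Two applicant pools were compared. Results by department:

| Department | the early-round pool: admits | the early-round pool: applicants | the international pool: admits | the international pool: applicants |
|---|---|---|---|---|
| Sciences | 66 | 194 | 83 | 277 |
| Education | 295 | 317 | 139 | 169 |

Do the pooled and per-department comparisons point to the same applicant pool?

Yes

Sciences: the early-round pool 66/194 = 34.0%, the international pool 83/277 = 30.0% → the early-round pool
Education: the early-round pool 295/317 = 93.1%, the international pool 139/169 = 82.2% → the early-round pool
Overall: the early-round pool 361/511 = 70.6%, the international pool 222/446 = 49.8% → the early-round pool
The early-round pool wins overall and in every department group — no reversal.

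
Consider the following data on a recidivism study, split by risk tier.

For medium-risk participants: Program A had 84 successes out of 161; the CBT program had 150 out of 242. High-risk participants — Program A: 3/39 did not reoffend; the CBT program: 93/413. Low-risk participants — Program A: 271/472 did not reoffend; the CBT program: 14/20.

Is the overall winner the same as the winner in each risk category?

Medium-risk: Program A 84/161 = 52.2%, the CBT program 150/242 = 62.0% → the CBT program
High-risk: Program A 3/39 = 7.7%, the CBT program 93/413 = 22.5% → the CBT program
Low-risk: Program A 271/472 = 57.4%, the CBT program 14/20 = 70.0% → the CBT program
Overall: Program A 358/672 = 53.3%, the CBT program 257/675 = 38.1% → Program A
The CBT program wins each risk group but Program A wins overall — the comparison reverses. The CBT program's participants skew toward high-risk, which has a lower base rate.

No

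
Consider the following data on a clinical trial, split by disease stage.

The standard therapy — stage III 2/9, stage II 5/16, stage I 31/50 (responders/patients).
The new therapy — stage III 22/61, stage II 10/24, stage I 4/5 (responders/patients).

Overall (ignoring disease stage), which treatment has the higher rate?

the standard therapy

Stage III: the standard therapy 2/9 = 22.2%, the new therapy 22/61 = 36.1% → the new therapy
Stage II: the standard therapy 5/16 = 31.2%, the new therapy 10/24 = 41.7% → the new therapy
Stage I: the standard therapy 31/50 = 62.0%, the new therapy 4/5 = 80.0% → the new therapy
Overall: the standard therapy 38/75 = 50.7%, the new therapy 36/90 = 40.0% → the standard therapy
(The new therapy wins every disease group but the standard therapy wins overall — the new therapy's patients skew toward the low-rate stage III group.)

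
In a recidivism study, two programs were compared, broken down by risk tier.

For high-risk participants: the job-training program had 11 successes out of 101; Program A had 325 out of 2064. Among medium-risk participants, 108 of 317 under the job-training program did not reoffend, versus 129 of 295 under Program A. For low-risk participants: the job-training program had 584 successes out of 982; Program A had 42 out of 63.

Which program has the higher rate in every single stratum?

Program A

High-risk: the job-training program 11/101 = 10.9%, Program A 325/2064 = 15.7% → Program A
Medium-risk: the job-training program 108/317 = 34.1%, Program A 129/295 = 43.7% → Program A
Low-risk: the job-training program 584/982 = 59.5%, Program A 42/63 = 66.7% → Program A
Program A has the higher rate in all 3 groups.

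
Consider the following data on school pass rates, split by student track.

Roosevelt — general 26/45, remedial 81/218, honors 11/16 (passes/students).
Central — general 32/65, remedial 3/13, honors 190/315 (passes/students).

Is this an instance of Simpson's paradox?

General: Roosevelt 26/45 = 57.8%, Central 32/65 = 49.2% → Roosevelt
Remedial: Roosevelt 81/218 = 37.2%, Central 3/13 = 23.1% → Roosevelt
Honors: Roosevelt 11/16 = 68.8%, Central 190/315 = 60.3% → Roosevelt
Overall: Roosevelt 118/279 = 42.3%, Central 225/393 = 57.3% → Central
Roosevelt wins each student group but Central wins overall — the comparison reverses. Roosevelt's students skew toward remedial, which has a lower base rate.

Yes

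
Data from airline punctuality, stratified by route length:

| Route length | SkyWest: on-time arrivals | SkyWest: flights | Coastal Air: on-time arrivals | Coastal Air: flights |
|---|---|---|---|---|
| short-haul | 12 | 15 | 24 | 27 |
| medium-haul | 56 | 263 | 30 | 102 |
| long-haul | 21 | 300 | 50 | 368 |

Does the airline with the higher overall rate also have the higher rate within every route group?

Short-haul: SkyWest 12/15 = 80.0%, Coastal Air 24/27 = 88.9% → Coastal Air
Medium-haul: SkyWest 56/263 = 21.3%, Coastal Air 30/102 = 29.4% → Coastal Air
Long-haul: SkyWest 21/300 = 7.0%, Coastal Air 50/368 = 13.6% → Coastal Air
Overall: SkyWest 89/578 = 15.4%, Coastal Air 104/497 = 20.9% → Coastal Air
Coastal Air wins overall and in every route group — no reversal.

Yes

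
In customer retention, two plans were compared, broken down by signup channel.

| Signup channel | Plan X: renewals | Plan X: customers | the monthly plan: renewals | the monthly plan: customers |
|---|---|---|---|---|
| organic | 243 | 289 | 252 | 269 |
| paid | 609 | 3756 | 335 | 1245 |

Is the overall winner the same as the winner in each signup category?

Organic: Plan X 243/289 = 84.1%, the monthly plan 252/269 = 93.7% → the monthly plan
Paid: Plan X 609/3756 = 16.2%, the monthly plan 335/1245 = 26.9% → the monthly plan
Overall: Plan X 852/4045 = 21.1%, the monthly plan 587/1514 = 38.8% → the monthly plan
The monthly plan wins overall and in every signup group — no reversal.

Yes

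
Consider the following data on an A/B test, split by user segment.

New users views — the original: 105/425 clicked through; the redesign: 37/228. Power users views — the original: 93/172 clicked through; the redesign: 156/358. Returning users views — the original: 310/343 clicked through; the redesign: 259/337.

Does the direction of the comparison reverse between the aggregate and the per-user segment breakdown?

New users: the original 105/425 = 24.7%, the redesign 37/228 = 16.2% → the original
Power users: the original 93/172 = 54.1%, the redesign 156/358 = 43.6% → the original
Returning users: the original 310/343 = 90.4%, the redesign 259/337 = 76.9% → the original
Overall: the original 508/940 = 54.0%, the redesign 452/923 = 49.0% → the original
The original wins overall and in every user group — no reversal.

No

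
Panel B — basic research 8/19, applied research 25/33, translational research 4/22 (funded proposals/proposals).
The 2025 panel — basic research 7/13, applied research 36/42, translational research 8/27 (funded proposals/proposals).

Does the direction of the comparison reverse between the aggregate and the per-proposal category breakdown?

No

Basic research: Panel B 8/19 = 42.1%, the 2025 panel 7/13 = 53.8% → the 2025 panel
Applied research: Panel B 25/33 = 75.8%, the 2025 panel 36/42 = 85.7% → the 2025 panel
Translational research: Panel B 4/22 = 18.2%, the 2025 panel 8/27 = 29.6% → the 2025 panel
Overall: Panel B 37/74 = 50.0%, the 2025 panel 51/82 = 62.2% → the 2025 panel
The 2025 panel wins overall and in every proposal group — no reversal.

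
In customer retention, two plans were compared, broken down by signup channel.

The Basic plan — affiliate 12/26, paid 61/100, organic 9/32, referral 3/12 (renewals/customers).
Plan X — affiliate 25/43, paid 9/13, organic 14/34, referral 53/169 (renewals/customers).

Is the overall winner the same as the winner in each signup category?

Affiliate: the Basic plan 12/26 = 46.2%, Plan X 25/43 = 58.1% → Plan X
Paid: the Basic plan 61/100 = 61.0%, Plan X 9/13 = 69.2% → Plan X
Organic: the Basic plan 9/32 = 28.1%, Plan X 14/34 = 41.2% → Plan X
Referral: the Basic plan 3/12 = 25.0%, Plan X 53/169 = 31.4% → Plan X
Overall: the Basic plan 85/170 = 50.0%, Plan X 101/259 = 39.0% → the Basic plan
Plan X wins each signup group but the Basic plan wins overall — the comparison reverses. Plan X's customers skew toward referral, which has a lower base rate.

No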